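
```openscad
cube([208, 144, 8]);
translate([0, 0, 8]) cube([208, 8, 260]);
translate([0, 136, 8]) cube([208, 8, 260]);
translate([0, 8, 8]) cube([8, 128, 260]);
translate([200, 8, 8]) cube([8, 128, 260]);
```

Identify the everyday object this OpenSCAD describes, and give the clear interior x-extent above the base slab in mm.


An open box. The internal width is 192 mm.

A 208×144 base slab with four walls standing on it — an open box. The base is 208 mm wide and the walls are 8 mm thick, so the internal width is 208 − 2 × 8 = 192 mm.


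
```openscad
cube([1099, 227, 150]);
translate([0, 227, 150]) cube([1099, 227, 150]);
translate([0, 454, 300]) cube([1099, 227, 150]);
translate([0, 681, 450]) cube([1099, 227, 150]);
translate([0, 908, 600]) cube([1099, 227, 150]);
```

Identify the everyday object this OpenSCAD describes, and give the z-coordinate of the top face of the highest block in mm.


A staircase. The total rise is 750 mm.

5 identical blocks, each offset up and back from the previous — a staircase. Each step is 150 mm tall and there are 5 of them, so the total rise is 5 × 150 = 750 mm.


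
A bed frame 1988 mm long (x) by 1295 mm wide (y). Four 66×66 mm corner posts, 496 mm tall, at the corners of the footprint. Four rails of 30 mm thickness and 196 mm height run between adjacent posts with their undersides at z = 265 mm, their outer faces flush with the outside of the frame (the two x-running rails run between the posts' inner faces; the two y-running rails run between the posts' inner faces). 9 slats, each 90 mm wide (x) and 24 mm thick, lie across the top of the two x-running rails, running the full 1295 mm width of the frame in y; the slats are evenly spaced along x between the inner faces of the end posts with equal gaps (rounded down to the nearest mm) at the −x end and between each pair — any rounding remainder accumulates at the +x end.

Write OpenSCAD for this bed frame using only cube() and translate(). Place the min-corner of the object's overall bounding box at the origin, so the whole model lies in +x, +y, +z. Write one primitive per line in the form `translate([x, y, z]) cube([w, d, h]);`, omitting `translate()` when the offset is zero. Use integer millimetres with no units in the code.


cube([66, 66, 496]);
translate([0, 1229, 0]) cube([66, 66, 496]);
translate([1922, 0, 0]) cube([66, 66, 496]);
translate([1922, 1229, 0]) cube([66, 66, 496]);
translate([66, 0, 265]) cube([1856, 30, 196]);
translate([66, 1265, 265]) cube([1856, 30, 196]);
translate([0, 66, 265]) cube([30, 1163, 196]);
translate([1958, 66, 265]) cube([30, 1163, 196]);
translate([170, 0, 461]) cube([90, 1295, 24]);
translate([364, 0, 461]) cube([90, 1295, 24]);
translate([558, 0, 461]) cube([90, 1295, 24]);
translate([752, 0, 461]) cube([90, 1295, 24]);
translate([946, 0, 461]) cube([90, 1295, 24]);
translate([1140, 0, 461]) cube([90, 1295, 24]);
translate([1334, 0, 461]) cube([90, 1295, 24]);
translate([1528, 0, 461]) cube([90, 1295, 24]);
translate([1722, 0, 461]) cube([90, 1295, 24]);


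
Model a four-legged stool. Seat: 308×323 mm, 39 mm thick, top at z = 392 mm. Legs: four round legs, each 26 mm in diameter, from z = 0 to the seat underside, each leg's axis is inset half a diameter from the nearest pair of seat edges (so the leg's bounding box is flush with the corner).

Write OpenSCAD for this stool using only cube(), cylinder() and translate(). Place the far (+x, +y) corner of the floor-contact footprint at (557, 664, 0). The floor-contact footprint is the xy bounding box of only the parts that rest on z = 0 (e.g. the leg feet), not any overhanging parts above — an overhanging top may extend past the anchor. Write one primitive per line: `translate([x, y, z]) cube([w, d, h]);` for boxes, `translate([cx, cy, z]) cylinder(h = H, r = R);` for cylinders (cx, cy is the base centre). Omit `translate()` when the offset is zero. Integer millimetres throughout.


// leg_h = 392 - 39 = 353
translate([249, 341, 353]) cube([308, 323, 39]);
translate([262, 354, 0]) cylinder(h = 353, r = 13);
translate([544, 354, 0]) cylinder(h = 353, r = 13);
translate([262, 651, 0]) cylinder(h = 353, r = 13);
translate([544, 651, 0]) cylinder(h = 353, r = 13);


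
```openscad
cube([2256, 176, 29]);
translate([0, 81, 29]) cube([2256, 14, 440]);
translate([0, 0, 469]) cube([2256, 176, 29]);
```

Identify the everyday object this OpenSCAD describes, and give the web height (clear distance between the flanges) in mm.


An I-beam. The web height is 440 mm.

Two wide flanges with a thin centred web — an I-beam. Overall 498 mm minus two 29 mm flanges gives a web of 498 − 2·29 = 440 mm.


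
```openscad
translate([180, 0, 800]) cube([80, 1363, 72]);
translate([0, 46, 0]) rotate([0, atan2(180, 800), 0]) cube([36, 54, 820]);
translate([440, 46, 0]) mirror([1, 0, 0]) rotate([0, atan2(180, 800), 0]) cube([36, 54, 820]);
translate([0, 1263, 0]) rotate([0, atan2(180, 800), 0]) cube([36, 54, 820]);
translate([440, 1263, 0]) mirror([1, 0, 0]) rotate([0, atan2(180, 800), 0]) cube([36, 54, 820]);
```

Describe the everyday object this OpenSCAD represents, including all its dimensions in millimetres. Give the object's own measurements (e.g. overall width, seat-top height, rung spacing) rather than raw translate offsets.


A sawhorse. A 80×1363×72 mm beam (x, y, z) sits on two A-frame leg pairs. Each pair is two raked legs of 36×54 mm section (54 mm along y) splaying symmetrically in x. Each leg rises 800 mm vertically over 180 mm of horizontal reach and is 820 mm long along its own axis. Every leg's outer bottom edge rests on the floor and its outer top edge meets a bottom edge of the beam — the left legs (tilting toward +x) meet the beam's −x bottom edge, the right legs (their mirror images, tilting toward −x) meet its +x bottom edge — so the leg tops tuck under the beam, the beam's underside is 800 mm above the floor, and the feet are 440 mm apart outside-to-outside with the beam centred between them. The two leg pairs are set in 46 mm from either end of the beam.


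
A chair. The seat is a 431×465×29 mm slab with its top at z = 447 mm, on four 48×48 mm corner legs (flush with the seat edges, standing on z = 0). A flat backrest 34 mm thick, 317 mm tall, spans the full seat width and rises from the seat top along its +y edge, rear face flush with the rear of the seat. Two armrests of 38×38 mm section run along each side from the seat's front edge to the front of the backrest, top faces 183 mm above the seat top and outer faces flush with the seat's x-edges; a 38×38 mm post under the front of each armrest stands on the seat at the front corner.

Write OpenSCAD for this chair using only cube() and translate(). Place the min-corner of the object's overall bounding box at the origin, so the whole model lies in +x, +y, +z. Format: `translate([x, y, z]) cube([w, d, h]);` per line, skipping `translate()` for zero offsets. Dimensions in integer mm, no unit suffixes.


translate([0, 0, 418]) cube([431, 465, 29]);
cube([48, 48, 418]);
translate([383, 0, 0]) cube([48, 48, 418]);
translate([0, 417, 0]) cube([48, 48, 418]);
translate([383, 417, 0]) cube([48, 48, 418]);
translate([0, 431, 447]) cube([431, 34, 317]);
translate([0, 0, 592]) cube([38, 431, 38]);
translate([393, 0, 592]) cube([38, 431, 38]);
translate([0, 0, 447]) cube([38, 38, 145]);
translate([393, 0, 447]) cube([38, 38, 145]);


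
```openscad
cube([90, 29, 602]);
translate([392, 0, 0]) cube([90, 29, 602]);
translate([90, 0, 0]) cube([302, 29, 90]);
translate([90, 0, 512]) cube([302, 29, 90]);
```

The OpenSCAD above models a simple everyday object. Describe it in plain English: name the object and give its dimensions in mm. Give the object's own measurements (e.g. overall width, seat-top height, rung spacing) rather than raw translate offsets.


A rectangular picture frame lying in the x–z plane (depth along y). The opening is 302 mm wide (x) by 422 mm tall (z), surrounded by a border 90 mm wide on all four sides. The frame is 29 mm deep and is made of two full-height vertical stiles with two horizontal rails fitted between them.


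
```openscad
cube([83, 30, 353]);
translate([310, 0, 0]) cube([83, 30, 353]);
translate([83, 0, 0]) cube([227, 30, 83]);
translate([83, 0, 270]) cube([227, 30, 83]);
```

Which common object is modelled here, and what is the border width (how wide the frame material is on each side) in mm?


A picture frame. The border width is 83 mm.

Four thin pieces enclosing a rectangular opening — a picture frame. The two full-height stiles are 353 mm tall; the top rail sits at z = 270 and is 83 mm tall, so the border above the opening is 353 − 270 = 83 mm, matching the stile x-width.


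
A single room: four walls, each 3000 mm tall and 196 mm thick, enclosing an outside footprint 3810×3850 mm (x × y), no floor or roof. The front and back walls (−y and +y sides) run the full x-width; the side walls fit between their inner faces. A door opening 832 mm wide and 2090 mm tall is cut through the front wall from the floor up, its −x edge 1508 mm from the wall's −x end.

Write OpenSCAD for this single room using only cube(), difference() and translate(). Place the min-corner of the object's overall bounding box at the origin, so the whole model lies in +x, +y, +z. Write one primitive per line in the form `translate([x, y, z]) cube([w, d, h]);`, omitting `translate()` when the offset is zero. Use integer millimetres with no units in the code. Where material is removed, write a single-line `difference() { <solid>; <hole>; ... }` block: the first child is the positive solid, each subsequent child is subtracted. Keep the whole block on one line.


difference() { cube([3810, 196, 3000]); translate([1508, 0, 0]) cube([832, 196, 2090]); }
translate([0, 3654, 0]) cube([3810, 196, 3000]);
translate([0, 196, 0]) cube([196, 3458, 3000]);
translate([3614, 196, 0]) cube([196, 3458, 3000]);


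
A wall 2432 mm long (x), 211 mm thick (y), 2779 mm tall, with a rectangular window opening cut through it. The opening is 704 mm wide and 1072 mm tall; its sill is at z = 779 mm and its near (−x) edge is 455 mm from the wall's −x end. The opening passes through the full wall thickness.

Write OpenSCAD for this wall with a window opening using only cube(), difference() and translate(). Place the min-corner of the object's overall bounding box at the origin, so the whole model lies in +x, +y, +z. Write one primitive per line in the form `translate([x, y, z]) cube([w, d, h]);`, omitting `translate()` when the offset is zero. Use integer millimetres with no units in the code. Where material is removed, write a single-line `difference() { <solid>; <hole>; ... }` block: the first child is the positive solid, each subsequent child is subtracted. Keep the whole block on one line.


difference() { cube([2432, 211, 2779]); translate([455, 0, 779]) cube([704, 211, 1072]); }


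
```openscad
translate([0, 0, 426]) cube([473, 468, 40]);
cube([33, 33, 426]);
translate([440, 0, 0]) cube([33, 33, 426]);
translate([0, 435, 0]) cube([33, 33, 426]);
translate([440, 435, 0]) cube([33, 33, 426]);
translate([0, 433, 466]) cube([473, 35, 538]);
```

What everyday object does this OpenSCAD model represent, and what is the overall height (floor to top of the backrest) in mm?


A chair. The overall height is 1004 mm.

A slab on four corner posts with a tall panel at the back — a chair. The seat slab sits at z = 426 with thickness 40, and the 538 mm backrest starts at the seat top, so the overall height is 426 + 40 + 538 = 1004 mm.


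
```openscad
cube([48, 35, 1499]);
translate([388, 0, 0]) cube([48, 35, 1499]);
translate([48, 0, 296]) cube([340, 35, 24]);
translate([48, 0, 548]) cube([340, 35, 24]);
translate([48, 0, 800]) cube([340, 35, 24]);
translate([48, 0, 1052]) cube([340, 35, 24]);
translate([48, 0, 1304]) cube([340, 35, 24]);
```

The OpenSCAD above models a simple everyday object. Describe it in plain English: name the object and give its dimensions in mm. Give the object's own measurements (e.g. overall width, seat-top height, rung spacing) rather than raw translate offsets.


A straight ladder. Two 48×35 mm vertical rails, 1499 mm tall, stand 436 mm apart (outside-to-outside) with their front faces coplanar on the −y side. 5 rungs, each 35 mm deep and 24 mm tall, span between the inner faces of the rails, front faces flush with the rails. The lowest rung's underside is at z = 296 mm and rungs are spaced 252 mm apart (underside to underside).


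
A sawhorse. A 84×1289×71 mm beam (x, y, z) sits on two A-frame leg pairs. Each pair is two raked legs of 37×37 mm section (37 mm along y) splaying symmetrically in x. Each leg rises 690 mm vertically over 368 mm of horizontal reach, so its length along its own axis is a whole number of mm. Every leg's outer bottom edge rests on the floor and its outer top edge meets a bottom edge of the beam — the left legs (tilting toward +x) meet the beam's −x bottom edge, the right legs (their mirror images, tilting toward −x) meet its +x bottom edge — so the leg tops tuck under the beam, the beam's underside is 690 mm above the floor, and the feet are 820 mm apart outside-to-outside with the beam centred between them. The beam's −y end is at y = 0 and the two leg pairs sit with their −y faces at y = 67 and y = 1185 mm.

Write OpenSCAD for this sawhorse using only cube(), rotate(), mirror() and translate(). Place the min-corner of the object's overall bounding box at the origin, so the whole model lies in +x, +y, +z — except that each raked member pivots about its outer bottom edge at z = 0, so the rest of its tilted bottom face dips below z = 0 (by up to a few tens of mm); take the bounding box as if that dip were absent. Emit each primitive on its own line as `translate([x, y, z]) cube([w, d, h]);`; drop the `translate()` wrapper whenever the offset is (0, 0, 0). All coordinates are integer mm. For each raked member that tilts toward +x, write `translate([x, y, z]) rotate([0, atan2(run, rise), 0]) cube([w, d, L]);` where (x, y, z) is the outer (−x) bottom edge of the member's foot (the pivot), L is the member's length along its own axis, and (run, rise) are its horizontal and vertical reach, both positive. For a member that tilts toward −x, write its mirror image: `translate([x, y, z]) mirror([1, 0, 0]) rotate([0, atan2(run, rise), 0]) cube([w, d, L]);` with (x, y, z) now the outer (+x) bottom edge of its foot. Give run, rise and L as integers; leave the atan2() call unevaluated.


// leg length = √(368² + 690²) = 782
// right-leg outer foot x = 2·368 + 84 = 820
// beam min-corner = (368, 0, 690)
translate([368, 0, 690]) cube([84, 1289, 71]);
translate([0, 67, 0]) rotate([0, atan2(368, 690), 0]) cube([37, 37, 782]);
translate([820, 67, 0]) mirror([1, 0, 0]) rotate([0, atan2(368, 690), 0]) cube([37, 37, 782]);
translate([0, 1185, 0]) rotate([0, atan2(368, 690), 0]) cube([37, 37, 782]);
translate([820, 1185, 0]) mirror([1, 0, 0]) rotate([0, atan2(368, 690), 0]) cube([37, 37, 782]);


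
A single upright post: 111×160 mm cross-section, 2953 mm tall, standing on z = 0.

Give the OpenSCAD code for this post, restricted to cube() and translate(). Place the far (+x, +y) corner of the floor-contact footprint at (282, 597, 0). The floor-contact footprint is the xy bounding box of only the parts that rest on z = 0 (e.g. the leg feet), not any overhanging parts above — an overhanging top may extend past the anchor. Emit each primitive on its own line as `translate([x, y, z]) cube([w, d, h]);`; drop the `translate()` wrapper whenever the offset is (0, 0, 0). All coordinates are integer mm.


translate([171, 437, 0]) cube([111, 160, 2953]);


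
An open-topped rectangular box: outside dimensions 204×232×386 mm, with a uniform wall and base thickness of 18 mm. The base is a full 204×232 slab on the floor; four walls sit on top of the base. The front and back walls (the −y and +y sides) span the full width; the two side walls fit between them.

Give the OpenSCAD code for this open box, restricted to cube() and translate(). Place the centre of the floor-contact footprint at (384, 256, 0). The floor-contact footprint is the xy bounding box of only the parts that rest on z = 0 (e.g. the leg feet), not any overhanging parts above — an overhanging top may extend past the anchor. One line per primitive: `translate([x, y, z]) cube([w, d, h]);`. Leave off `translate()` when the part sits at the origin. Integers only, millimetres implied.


translate([282, 140, 0]) cube([204, 232, 18]);
translate([282, 140, 18]) cube([204, 18, 368]);
translate([282, 354, 18]) cube([204, 18, 368]);
translate([282, 158, 18]) cube([18, 196, 368]);
translate([468, 158, 18]) cube([18, 196, 368]);


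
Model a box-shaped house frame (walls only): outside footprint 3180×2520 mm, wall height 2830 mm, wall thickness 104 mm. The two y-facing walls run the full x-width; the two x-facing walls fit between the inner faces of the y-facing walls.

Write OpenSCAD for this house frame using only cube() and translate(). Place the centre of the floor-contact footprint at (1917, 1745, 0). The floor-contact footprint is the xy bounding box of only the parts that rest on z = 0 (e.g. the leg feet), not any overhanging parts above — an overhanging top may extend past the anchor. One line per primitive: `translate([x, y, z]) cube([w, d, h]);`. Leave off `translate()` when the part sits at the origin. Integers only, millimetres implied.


translate([327, 485, 0]) cube([3180, 104, 2830]);
translate([327, 2901, 0]) cube([3180, 104, 2830]);
translate([327, 589, 0]) cube([104, 2312, 2830]);
translate([3403, 589, 0]) cube([104, 2312, 2830]);


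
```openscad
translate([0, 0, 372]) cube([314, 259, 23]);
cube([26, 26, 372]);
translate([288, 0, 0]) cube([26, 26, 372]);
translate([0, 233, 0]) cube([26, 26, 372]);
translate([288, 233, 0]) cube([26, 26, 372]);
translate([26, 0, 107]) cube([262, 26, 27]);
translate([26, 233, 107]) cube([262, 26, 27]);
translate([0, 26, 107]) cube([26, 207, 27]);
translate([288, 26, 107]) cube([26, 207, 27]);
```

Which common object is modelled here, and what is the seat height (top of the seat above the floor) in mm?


A stool. The seat height is 395 mm.

A 314×259×23 slab at z = 372 on four corner posts — a stool. The seat top is 372 + 23 = 395 mm.


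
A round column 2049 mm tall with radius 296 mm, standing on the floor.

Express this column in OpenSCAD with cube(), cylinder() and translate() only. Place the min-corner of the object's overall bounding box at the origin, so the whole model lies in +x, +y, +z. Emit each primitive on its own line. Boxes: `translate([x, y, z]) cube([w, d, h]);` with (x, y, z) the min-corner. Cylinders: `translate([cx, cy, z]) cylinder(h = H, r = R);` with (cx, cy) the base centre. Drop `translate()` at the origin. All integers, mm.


translate([296, 296, 0]) cylinder(h = 2049, r = 296);


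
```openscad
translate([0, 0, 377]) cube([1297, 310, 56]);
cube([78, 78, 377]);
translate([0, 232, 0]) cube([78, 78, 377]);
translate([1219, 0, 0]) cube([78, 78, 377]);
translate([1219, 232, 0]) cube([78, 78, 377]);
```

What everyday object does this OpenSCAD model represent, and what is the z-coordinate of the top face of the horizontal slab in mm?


A bench. The seat-top height is 433 mm.

A long slab on four corner posts — a bench. The slab sits at z = 377 with thickness 56, so the top is 377 + 56 = 433 mm.


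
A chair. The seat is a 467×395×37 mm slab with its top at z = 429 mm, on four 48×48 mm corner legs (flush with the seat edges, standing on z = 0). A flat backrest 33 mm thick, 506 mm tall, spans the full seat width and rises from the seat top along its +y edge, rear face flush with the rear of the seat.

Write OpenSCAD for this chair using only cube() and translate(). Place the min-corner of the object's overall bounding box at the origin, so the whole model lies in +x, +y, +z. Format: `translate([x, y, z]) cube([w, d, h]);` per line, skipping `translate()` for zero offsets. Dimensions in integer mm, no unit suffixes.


translate([0, 0, 392]) cube([467, 395, 37]);
cube([48, 48, 392]);
translate([419, 0, 0]) cube([48, 48, 392]);
translate([0, 347, 0]) cube([48, 48, 392]);
translate([419, 347, 0]) cube([48, 48, 392]);
translate([0, 362, 429]) cube([467, 33, 506]);


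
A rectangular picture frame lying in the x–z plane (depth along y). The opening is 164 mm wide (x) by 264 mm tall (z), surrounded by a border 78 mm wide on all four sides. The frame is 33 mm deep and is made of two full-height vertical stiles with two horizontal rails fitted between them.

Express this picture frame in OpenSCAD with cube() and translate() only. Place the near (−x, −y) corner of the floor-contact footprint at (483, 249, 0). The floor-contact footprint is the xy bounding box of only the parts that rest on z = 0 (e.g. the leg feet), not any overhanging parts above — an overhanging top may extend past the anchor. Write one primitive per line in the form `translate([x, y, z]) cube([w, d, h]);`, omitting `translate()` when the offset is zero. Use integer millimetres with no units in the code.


translate([483, 249, 0]) cube([78, 33, 420]);
translate([725, 249, 0]) cube([78, 33, 420]);
translate([561, 249, 0]) cube([164, 33, 78]);
translate([561, 249, 342]) cube([164, 33, 78]);


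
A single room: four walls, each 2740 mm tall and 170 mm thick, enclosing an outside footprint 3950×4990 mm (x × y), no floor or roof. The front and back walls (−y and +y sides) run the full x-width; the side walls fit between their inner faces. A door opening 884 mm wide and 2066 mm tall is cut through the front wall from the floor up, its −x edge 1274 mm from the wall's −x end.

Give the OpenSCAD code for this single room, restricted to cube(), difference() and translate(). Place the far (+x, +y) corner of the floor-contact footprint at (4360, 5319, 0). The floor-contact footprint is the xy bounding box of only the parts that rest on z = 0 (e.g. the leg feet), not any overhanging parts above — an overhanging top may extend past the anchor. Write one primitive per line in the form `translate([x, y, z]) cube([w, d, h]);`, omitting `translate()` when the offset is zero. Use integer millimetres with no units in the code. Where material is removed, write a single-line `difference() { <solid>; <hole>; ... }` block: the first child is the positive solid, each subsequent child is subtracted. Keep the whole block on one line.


difference() { translate([410, 329, 0]) cube([3950, 170, 2740]); translate([1684, 329, 0]) cube([884, 170, 2066]); }
translate([410, 5149, 0]) cube([3950, 170, 2740]);
translate([410, 499, 0]) cube([170, 4650, 2740]);
translate([4190, 499, 0]) cube([170, 4650, 2740]);


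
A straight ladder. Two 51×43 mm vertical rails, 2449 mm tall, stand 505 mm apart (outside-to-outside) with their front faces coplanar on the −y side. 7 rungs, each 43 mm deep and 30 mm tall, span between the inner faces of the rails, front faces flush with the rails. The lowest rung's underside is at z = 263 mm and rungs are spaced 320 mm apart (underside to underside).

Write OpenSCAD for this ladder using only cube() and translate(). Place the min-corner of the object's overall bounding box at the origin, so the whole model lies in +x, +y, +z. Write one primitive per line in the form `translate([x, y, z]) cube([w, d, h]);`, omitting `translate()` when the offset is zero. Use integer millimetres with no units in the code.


cube([51, 43, 2449]);
translate([454, 0, 0]) cube([51, 43, 2449]);
translate([51, 0, 263]) cube([403, 43, 30]);
translate([51, 0, 583]) cube([403, 43, 30]);
translate([51, 0, 903]) cube([403, 43, 30]);
translate([51, 0, 1223]) cube([403, 43, 30]);
translate([51, 0, 1543]) cube([403, 43, 30]);
translate([51, 0, 1863]) cube([403, 43, 30]);
translate([51, 0, 2183]) cube([403, 43, 30]);


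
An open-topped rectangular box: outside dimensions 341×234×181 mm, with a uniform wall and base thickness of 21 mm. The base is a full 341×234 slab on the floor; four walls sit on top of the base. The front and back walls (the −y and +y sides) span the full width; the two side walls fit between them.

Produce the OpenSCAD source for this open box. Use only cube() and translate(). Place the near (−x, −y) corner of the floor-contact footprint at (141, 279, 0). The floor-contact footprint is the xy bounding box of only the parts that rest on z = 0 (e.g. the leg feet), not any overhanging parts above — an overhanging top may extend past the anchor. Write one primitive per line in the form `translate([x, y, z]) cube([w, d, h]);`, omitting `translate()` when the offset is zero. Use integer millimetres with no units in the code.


translate([141, 279, 0]) cube([341, 234, 21]);
translate([141, 279, 21]) cube([341, 21, 160]);
translate([141, 492, 21]) cube([341, 21, 160]);
translate([141, 300, 21]) cube([21, 192, 160]);
translate([461, 300, 21]) cube([21, 192, 160]);


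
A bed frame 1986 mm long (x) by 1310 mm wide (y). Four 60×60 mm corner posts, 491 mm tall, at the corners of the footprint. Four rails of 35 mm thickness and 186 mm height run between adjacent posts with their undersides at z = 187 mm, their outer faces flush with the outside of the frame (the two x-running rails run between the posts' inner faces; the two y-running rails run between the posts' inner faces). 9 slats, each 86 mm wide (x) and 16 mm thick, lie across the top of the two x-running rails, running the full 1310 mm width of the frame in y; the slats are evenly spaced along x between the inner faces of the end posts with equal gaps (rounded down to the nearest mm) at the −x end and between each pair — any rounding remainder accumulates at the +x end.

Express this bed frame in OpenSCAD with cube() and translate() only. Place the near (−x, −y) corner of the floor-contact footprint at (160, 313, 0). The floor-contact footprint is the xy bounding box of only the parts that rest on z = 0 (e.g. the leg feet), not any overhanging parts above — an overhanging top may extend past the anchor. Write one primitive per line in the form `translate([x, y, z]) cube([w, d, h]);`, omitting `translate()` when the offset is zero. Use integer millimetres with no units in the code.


translate([160, 313, 0]) cube([60, 60, 491]);
translate([160, 1563, 0]) cube([60, 60, 491]);
translate([2086, 313, 0]) cube([60, 60, 491]);
translate([2086, 1563, 0]) cube([60, 60, 491]);
translate([220, 313, 187]) cube([1866, 35, 186]);
translate([220, 1588, 187]) cube([1866, 35, 186]);
translate([160, 373, 187]) cube([35, 1190, 186]);
translate([2111, 373, 187]) cube([35, 1190, 186]);
translate([329, 313, 373]) cube([86, 1310, 16]);
translate([524, 313, 373]) cube([86, 1310, 16]);
translate([719, 313, 373]) cube([86, 1310, 16]);
translate([914, 313, 373]) cube([86, 1310, 16]);
translate([1109, 313, 373]) cube([86, 1310, 16]);
translate([1304, 313, 373]) cube([86, 1310, 16]);
translate([1499, 313, 373]) cube([86, 1310, 16]);
translate([1694, 313, 373]) cube([86, 1310, 16]);
translate([1889, 313, 373]) cube([86, 1310, 16]);


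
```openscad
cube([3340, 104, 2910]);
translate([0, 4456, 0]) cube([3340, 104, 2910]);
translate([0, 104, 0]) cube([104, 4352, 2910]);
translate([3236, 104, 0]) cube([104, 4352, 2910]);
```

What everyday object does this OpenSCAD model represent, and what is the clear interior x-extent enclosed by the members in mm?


A house (or room) frame. The interior width is 3132 mm.

Four 2910 mm walls enclosing a rectangle with no floor or roof — a room or house frame. Outside width is 3340 mm and wall thickness is 104 mm, so the interior width is 3340 − 2 × 104 = 3132 mm.


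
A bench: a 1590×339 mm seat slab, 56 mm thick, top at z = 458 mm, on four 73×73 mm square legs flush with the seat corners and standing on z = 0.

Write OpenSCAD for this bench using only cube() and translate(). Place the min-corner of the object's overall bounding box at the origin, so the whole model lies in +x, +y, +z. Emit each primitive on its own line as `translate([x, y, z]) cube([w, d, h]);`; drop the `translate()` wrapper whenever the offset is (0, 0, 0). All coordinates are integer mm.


translate([0, 0, 402]) cube([1590, 339, 56]);
cube([73, 73, 402]);
translate([0, 266, 0]) cube([73, 73, 402]);
translate([1517, 0, 0]) cube([73, 73, 402]);
translate([1517, 266, 0]) cube([73, 73, 402]);


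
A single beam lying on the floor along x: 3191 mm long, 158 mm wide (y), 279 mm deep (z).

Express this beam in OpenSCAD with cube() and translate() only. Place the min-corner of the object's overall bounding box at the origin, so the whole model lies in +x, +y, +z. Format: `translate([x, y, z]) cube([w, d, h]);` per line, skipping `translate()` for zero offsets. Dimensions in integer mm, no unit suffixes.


cube([3191, 158, 279]);


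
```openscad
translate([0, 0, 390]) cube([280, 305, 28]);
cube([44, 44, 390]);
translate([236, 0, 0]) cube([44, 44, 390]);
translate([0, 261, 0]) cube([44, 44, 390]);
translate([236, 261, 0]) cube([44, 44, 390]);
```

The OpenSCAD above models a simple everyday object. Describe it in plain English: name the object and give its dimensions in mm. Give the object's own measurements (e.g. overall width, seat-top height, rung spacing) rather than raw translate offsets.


A four-legged stool. The seat is a 280×305×28 mm slab whose top surface is at z = 418 mm; four square legs, each 44×44 mm in cross-section, run from the floor (z = 0) to the underside of the seat, each flush with a corner of the seat.


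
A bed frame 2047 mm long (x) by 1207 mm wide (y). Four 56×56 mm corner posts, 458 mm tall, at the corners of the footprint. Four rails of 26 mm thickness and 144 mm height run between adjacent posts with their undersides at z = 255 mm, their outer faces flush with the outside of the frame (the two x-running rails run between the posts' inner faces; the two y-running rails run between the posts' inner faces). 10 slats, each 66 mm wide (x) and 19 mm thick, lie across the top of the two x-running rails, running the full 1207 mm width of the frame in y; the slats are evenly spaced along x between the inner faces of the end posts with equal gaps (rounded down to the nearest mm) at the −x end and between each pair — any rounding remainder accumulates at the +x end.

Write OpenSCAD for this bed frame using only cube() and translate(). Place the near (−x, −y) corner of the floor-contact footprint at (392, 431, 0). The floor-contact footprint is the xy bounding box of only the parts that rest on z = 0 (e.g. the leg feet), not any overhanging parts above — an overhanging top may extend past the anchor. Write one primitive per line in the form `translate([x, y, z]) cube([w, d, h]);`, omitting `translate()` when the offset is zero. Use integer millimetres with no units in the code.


translate([392, 431, 0]) cube([56, 56, 458]);
translate([392, 1582, 0]) cube([56, 56, 458]);
translate([2383, 431, 0]) cube([56, 56, 458]);
translate([2383, 1582, 0]) cube([56, 56, 458]);
translate([448, 431, 255]) cube([1935, 26, 144]);
translate([448, 1612, 255]) cube([1935, 26, 144]);
translate([392, 487, 255]) cube([26, 1095, 144]);
translate([2413, 487, 255]) cube([26, 1095, 144]);
translate([563, 431, 399]) cube([66, 1207, 19]);
translate([744, 431, 399]) cube([66, 1207, 19]);
translate([925, 431, 399]) cube([66, 1207, 19]);
translate([1106, 431, 399]) cube([66, 1207, 19]);
translate([1287, 431, 399]) cube([66, 1207, 19]);
translate([1468, 431, 399]) cube([66, 1207, 19]);
translate([1649, 431, 399]) cube([66, 1207, 19]);
translate([1830, 431, 399]) cube([66, 1207, 19]);
translate([2011, 431, 399]) cube([66, 1207, 19]);
translate([2192, 431, 399]) cube([66, 1207, 19]);


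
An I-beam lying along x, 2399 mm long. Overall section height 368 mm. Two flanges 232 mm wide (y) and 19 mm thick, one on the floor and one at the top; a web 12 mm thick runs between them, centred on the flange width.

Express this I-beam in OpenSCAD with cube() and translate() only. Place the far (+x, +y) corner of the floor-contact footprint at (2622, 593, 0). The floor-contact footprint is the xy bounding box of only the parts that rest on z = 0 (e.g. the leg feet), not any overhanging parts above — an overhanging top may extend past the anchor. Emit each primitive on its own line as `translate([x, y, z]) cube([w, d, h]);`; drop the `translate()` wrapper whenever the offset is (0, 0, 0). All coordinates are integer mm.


translate([223, 361, 0]) cube([2399, 232, 19]);
translate([223, 471, 19]) cube([2399, 12, 330]);
translate([223, 361, 349]) cube([2399, 232, 19]);


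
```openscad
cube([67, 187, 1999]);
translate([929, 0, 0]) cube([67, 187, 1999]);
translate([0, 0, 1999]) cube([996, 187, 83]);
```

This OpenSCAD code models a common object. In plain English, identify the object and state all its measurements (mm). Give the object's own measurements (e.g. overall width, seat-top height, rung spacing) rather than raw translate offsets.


A door frame. The clear opening is 862 mm wide and 1999 mm high. Two 67 mm wide jambs, 187 mm deep, stand either side of the opening from the floor to the top of the opening. A 83 mm thick head sits across the top of both jambs, spanning the full outside width of the frame.


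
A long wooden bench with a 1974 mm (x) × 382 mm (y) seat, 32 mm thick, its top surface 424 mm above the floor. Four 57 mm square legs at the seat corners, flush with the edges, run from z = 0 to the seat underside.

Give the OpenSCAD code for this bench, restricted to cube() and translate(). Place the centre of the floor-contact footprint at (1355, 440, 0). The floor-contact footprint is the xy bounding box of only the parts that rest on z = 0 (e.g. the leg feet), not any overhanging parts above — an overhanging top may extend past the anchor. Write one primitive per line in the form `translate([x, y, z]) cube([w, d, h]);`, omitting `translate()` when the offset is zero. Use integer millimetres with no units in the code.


translate([368, 249, 392]) cube([1974, 382, 32]);
translate([368, 249, 0]) cube([57, 57, 392]);
translate([368, 574, 0]) cube([57, 57, 392]);
translate([2285, 249, 0]) cube([57, 57, 392]);
translate([2285, 574, 0]) cube([57, 57, 392]);


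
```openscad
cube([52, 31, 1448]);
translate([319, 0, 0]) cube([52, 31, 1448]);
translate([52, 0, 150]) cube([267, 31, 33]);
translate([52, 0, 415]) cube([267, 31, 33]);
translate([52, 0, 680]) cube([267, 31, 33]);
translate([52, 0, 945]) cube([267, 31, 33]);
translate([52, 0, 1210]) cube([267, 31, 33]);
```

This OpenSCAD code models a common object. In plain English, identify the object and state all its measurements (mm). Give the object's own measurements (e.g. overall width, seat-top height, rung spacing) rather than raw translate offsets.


A straight ladder. Two 52×31 mm vertical rails, 1448 mm tall, stand 371 mm apart (outside-to-outside) with their front faces coplanar on the −y side. 5 rungs, each 31 mm deep and 33 mm tall, span between the inner faces of the rails, front faces flush with the rails. The lowest rung's underside is at z = 150 mm and rungs are spaced 265 mm apart (underside to underside).


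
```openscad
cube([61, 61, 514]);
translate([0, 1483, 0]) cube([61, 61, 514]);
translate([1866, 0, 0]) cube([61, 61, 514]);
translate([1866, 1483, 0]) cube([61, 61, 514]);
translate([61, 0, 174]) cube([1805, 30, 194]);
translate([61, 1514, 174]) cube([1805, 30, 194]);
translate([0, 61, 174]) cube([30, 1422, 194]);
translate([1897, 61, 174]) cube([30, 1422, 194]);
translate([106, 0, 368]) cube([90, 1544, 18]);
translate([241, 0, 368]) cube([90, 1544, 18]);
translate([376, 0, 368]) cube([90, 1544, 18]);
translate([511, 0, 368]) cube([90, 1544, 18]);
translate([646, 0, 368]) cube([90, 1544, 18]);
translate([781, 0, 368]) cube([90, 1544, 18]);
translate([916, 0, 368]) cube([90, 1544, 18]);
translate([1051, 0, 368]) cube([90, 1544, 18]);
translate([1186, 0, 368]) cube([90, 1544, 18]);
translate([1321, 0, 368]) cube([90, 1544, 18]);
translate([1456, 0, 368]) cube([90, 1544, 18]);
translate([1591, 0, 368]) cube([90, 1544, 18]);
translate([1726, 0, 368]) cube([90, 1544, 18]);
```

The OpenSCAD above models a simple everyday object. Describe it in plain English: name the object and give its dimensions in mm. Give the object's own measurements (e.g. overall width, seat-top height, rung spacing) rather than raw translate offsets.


A bed frame 1927 mm long (x) by 1544 mm wide (y). Four 61×61 mm corner posts, 514 mm tall, at the corners of the footprint. Four rails of 30 mm thickness and 194 mm height run between adjacent posts with their undersides at z = 174 mm, their outer faces flush with the outside of the frame (the two x-running rails run between the posts' inner faces; the two y-running rails run between the posts' inner faces). 13 slats, each 90 mm wide (x) and 18 mm thick, lie across the top of the two x-running rails, running the full 1544 mm width of the frame in y; along x they sit between the end posts with a 45 mm gap after the −x posts and between neighbouring slats, leaving 50 mm before the +x posts.


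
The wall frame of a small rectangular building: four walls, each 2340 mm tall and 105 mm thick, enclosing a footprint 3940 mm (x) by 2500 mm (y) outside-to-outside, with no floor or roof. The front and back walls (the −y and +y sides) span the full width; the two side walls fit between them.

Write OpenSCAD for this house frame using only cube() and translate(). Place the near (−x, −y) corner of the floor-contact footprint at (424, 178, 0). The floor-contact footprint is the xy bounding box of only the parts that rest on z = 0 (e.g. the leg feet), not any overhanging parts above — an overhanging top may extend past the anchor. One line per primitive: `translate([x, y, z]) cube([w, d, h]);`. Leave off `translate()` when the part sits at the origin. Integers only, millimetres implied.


translate([424, 178, 0]) cube([3940, 105, 2340]);
translate([424, 2573, 0]) cube([3940, 105, 2340]);
translate([424, 283, 0]) cube([105, 2290, 2340]);
translate([4259, 283, 0]) cube([105, 2290, 2340]);


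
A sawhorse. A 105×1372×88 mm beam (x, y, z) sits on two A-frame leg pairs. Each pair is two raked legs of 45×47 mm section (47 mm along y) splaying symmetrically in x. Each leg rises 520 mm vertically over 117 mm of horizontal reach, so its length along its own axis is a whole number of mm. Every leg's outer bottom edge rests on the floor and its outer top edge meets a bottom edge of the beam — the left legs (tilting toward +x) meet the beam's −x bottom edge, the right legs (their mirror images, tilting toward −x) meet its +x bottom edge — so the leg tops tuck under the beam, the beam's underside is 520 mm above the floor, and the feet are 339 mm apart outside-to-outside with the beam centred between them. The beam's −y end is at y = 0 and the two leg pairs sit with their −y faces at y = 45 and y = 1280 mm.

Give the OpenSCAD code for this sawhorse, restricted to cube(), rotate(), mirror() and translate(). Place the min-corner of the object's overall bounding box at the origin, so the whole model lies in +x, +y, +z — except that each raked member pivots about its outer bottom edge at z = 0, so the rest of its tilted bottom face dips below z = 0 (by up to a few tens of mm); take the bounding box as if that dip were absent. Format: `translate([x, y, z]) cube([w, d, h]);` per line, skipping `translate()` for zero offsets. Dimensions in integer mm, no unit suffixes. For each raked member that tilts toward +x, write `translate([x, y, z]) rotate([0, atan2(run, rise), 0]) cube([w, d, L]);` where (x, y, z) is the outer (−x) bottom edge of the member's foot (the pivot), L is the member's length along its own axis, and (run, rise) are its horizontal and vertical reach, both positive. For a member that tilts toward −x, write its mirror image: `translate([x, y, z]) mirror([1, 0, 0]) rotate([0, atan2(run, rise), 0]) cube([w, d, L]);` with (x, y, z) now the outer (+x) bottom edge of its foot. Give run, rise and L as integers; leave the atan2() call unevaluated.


// leg length = √(117² + 520²) = 533
// right-leg outer foot x = 2·117 + 105 = 339
// beam min-corner = (117, 0, 520)
translate([117, 0, 520]) cube([105, 1372, 88]);
translate([0, 45, 0]) rotate([0, atan2(117, 520), 0]) cube([45, 47, 533]);
translate([339, 45, 0]) mirror([1, 0, 0]) rotate([0, atan2(117, 520), 0]) cube([45, 47, 533]);
translate([0, 1280, 0]) rotate([0, atan2(117, 520), 0]) cube([45, 47, 533]);
translate([339, 1280, 0]) mirror([1, 0, 0]) rotate([0, atan2(117, 520), 0]) cube([45, 47, 533]);
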